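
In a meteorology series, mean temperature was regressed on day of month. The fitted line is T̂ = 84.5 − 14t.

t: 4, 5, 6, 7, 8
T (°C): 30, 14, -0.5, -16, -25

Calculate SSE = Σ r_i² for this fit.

SSE = 16

t=4: T̂ = 84.5 − 14·4 = 28.5; r = 30 − 28.5 = 1.5
t=5: T̂ = 84.5 − 14·5 = 14.5; r = 14 − 14.5 = -0.5
t=6: T̂ = 84.5 − 14·6 = 0.5; r = -0.5 − 0.5 = -1
t=7: T̂ = 84.5 − 14·7 = -13.5; r = -16 − (-13.5) = -2.5
t=8: T̂ = 84.5 − 14·8 = -27.5; r = -25 − (-27.5) = 2.5
SSE = 2.25 + 0.25 + 1 + 6.25 + 6.25 = 16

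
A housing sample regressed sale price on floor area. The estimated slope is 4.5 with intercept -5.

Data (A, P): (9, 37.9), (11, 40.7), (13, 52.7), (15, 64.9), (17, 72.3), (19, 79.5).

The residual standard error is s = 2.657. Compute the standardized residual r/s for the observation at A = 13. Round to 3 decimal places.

-0.301

P̂ = -5 + 4.5·13 = 53.5
r = 52.7 − 53.5 = -0.8
r/s = -0.8 / 2.657 = -0.301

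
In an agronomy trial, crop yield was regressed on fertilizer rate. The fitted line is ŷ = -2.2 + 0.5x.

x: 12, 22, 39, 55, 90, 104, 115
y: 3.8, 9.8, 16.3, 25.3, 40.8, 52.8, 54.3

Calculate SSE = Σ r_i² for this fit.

SSE = 16

x=12: ŷ = -2.2 + 0.5·12 = 3.8; r = 3.8 − 3.8 = 0
x=22: ŷ = -2.2 + 0.5·22 = 8.8; r = 9.8 − 8.8 = 1
x=39: ŷ = -2.2 + 0.5·39 = 17.3; r = 16.3 − 17.3 = -1
x=55: ŷ = -2.2 + 0.5·55 = 25.3; r = 25.3 − 25.3 = 0
x=90: ŷ = -2.2 + 0.5·90 = 42.8; r = 40.8 − 42.8 = -2
x=104: ŷ = -2.2 + 0.5·104 = 49.8; r = 52.8 − 49.8 = 3
x=115: ŷ = -2.2 + 0.5·115 = 55.3; r = 54.3 − 55.3 = -1
SSE = 0 + 1 + 1 + 0 + 4 + 9 + 1 = 16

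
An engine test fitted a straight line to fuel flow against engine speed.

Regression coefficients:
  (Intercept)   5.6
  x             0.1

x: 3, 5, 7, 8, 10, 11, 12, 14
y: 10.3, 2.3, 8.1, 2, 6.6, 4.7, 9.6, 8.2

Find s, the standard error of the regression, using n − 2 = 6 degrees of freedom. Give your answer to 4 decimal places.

s = 3.4078

x=3: ŷ = 5.6 + 0.1·3 = 5.9; r = 10.3 − 5.9 = 4.4
x=5: ŷ = 5.6 + 0.1·5 = 6.1; r = 2.3 − 6.1 = -3.8
x=7: ŷ = 5.6 + 0.1·7 = 6.3; r = 8.1 − 6.3 = 1.8
x=8: ŷ = 5.6 + 0.1·8 = 6.4; r = 2 − 6.4 = -4.4
x=10: ŷ = 5.6 + 0.1·10 = 6.6; r = 6.6 − 6.6 = 0
x=11: ŷ = 5.6 + 0.1·11 = 6.7; r = 4.7 − 6.7 = -2
x=12: ŷ = 5.6 + 0.1·12 = 6.8; r = 9.6 − 6.8 = 2.8
x=14: ŷ = 5.6 + 0.1·14 = 7; r = 8.2 − 7 = 1.2
SSE = 19.36 + 14.44 + 3.24 + 19.36 + 0 + 4 + 7.84 + 1.44 = 69.68
s = √(69.68/6) = √11.6133 ≈ 3.4078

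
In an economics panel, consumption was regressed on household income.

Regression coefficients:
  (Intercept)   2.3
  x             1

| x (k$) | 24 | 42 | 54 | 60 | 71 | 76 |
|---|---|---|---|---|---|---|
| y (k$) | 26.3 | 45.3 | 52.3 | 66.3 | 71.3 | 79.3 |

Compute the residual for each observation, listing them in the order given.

0, 1, -4, 4, -2, 1

x=24: ŷ = 2.3 + 24 = 26.3; e = 26.3 − 26.3 = 0
x=42: ŷ = 2.3 + 42 = 44.3; e = 45.3 − 44.3 = 1
x=54: ŷ = 2.3 + 54 = 56.3; e = 52.3 − 56.3 = -4
x=60: ŷ = 2.3 + 60 = 62.3; e = 66.3 − 62.3 = 4
x=71: ŷ = 2.3 + 71 = 73.3; e = 71.3 − 73.3 = -2
x=76: ŷ = 2.3 + 76 = 78.3; e = 79.3 − 78.3 = 1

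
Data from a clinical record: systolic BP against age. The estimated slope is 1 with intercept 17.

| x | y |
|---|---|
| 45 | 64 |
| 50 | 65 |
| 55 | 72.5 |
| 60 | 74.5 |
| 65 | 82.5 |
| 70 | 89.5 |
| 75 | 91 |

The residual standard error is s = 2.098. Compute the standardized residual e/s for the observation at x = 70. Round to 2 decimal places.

ŷ = 17 + 70 = 87
e = 89.5 − 87 = 2.5
e/s = 2.5 / 2.098 = 1.19

1.19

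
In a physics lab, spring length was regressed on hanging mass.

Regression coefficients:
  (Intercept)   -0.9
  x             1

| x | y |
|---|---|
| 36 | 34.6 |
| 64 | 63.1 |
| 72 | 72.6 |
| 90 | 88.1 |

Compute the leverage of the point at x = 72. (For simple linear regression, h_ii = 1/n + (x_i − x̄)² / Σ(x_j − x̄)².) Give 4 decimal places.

h = 0.2779

x̄ = (36 + 64 + 72 + 90)/4 = 65.5
Σ(x − x̄)² = 870.25 + 2.25 + 42.25 + 600.25 = 1515
h = 1/4 + (6.5)²/1515 = 0.25 + 0.0278878 = 0.2779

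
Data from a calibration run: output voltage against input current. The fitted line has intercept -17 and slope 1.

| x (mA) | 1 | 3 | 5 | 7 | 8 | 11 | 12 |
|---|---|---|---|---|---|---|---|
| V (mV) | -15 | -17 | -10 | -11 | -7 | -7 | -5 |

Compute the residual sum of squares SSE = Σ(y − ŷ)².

x=1: ŷ = -17 + 1 = -16; e = -15 − (-16) = 1
x=3: ŷ = -17 + 3 = -14; e = -17 − (-14) = -3
x=5: ŷ = -17 + 5 = -12; e = -10 − (-12) = 2
x=7: ŷ = -17 + 7 = -10; e = -11 − (-10) = -1
x=8: ŷ = -17 + 8 = -9; e = -7 − (-9) = 2
x=11: ŷ = -17 + 11 = -6; e = -7 − (-6) = -1
x=12: ŷ = -17 + 12 = -5; e = -5 − (-5) = 0
SSE = 1 + 9 + 4 + 1 + 4 + 1 + 0 = 20

SSE = 20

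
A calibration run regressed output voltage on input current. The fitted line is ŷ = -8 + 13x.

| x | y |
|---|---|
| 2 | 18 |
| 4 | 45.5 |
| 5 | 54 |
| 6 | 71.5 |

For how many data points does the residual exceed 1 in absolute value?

3

x=2: ŷ = -8 + 13·2 = 18; r = 18 − 18 = 0
x=4: ŷ = -8 + 13·4 = 44; r = 45.5 − 44 = 1.5
x=5: ŷ = -8 + 13·5 = 57; r = 54 − 57 = -3
x=6: ŷ = -8 + 13·6 = 70; r = 71.5 − 70 = 1.5
|r| > 1: x=4 (|r|=1.5), x=5 (|r|=3), x=6 (|r|=1.5) → 3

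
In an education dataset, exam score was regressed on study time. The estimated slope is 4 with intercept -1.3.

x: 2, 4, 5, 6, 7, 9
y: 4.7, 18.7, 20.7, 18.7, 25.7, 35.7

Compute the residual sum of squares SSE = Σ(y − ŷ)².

x=2: ŷ = -1.3 + 4·2 = 6.7; r = 4.7 − 6.7 = -2
x=4: ŷ = -1.3 + 4·4 = 14.7; r = 18.7 − 14.7 = 4
x=5: ŷ = -1.3 + 4·5 = 18.7; r = 20.7 − 18.7 = 2
x=6: ŷ = -1.3 + 4·6 = 22.7; r = 18.7 − 22.7 = -4
x=7: ŷ = -1.3 + 4·7 = 26.7; r = 25.7 − 26.7 = -1
x=9: ŷ = -1.3 + 4·9 = 34.7; r = 35.7 − 34.7 = 1
SSE = 4 + 16 + 4 + 16 + 1 + 1 = 42

SSE = 42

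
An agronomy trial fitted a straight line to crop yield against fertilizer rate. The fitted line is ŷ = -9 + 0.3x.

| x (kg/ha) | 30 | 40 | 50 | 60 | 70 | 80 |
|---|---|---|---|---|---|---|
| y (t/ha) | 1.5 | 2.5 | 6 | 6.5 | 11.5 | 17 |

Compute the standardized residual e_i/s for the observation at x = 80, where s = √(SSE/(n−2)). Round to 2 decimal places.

x=30: ŷ = -9 + 0.3·30 = 0; e = 1.5 − 0 = 1.5
x=40: ŷ = -9 + 0.3·40 = 3; e = 2.5 − 3 = -0.5
x=50: ŷ = -9 + 0.3·50 = 6; e = 6 − 6 = 0
x=60: ŷ = -9 + 0.3·60 = 9; e = 6.5 − 9 = -2.5
x=70: ŷ = -9 + 0.3·70 = 12; e = 11.5 − 12 = -0.5
x=80: ŷ = -9 + 0.3·80 = 15; e = 17 − 15 = 2
SSE = 2.25 + 0.25 + 0 + 6.25 + 0.25 + 4 = 13
s = √(13/4) = 1.80278
e/s = 2 / 1.80278 = 1.11

1.11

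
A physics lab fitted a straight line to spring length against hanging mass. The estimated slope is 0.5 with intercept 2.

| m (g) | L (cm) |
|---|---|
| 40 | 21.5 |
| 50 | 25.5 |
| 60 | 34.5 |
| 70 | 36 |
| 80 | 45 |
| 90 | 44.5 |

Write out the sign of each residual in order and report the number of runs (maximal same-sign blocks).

m=40: L̂ = 2 + 0.5·40 = 22; e = 21.5 − 22 = -0.5
m=50: L̂ = 2 + 0.5·50 = 27; e = 25.5 − 27 = -1.5
m=60: L̂ = 2 + 0.5·60 = 32; e = 34.5 − 32 = 2.5
m=70: L̂ = 2 + 0.5·70 = 37; e = 36 − 37 = -1
m=80: L̂ = 2 + 0.5·80 = 42; e = 45 − 42 = 3
m=90: L̂ = 2 + 0.5·90 = 47; e = 44.5 − 47 = -2.5
Signs: − − + − + −
Runs: −×2, +×1, −×1, +×1, −×1 → 5

5 runs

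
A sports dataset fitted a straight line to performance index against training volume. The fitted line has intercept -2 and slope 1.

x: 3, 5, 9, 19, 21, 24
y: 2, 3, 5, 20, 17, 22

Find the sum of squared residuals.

SSE = 18

x=3: ŷ = -2 + 3 = 1; r = 2 − 1 = 1
x=5: ŷ = -2 + 5 = 3; r = 3 − 3 = 0
x=9: ŷ = -2 + 9 = 7; r = 5 − 7 = -2
x=19: ŷ = -2 + 19 = 17; r = 20 − 17 = 3
x=21: ŷ = -2 + 21 = 19; r = 17 − 19 = -2
x=24: ŷ = -2 + 24 = 22; r = 22 − 22 = 0
SSE = 1 + 0 + 4 + 9 + 4 + 0 = 18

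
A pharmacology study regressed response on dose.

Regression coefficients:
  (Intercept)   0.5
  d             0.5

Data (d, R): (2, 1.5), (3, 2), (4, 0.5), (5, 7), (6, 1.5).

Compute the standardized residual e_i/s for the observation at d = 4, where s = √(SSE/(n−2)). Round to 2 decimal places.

-0.71

d=2: R̂ = 0.5 + 0.5·2 = 1.5; e = 1.5 − 1.5 = 0
d=3: R̂ = 0.5 + 0.5·3 = 2; e = 2 − 2 = 0
d=4: R̂ = 0.5 + 0.5·4 = 2.5; e = 0.5 − 2.5 = -2
d=5: R̂ = 0.5 + 0.5·5 = 3; e = 7 − 3 = 4
d=6: R̂ = 0.5 + 0.5·6 = 3.5; e = 1.5 − 3.5 = -2
SSE = 0 + 0 + 4 + 16 + 4 = 24
s = √(24/3) = 2.82843
e/s = -2 / 2.82843 = -0.71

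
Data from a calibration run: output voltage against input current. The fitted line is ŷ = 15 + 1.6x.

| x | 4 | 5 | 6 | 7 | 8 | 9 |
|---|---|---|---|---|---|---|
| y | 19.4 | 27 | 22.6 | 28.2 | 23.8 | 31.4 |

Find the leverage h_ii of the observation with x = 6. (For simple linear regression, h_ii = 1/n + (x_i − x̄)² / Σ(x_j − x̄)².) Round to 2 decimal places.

x̄ = (4 + 5 + 6 + 7 + 8 + 9)/6 = 6.5
Σ(x − x̄)² = 6.25 + 2.25 + 0.25 + 0.25 + 2.25 + 6.25 = 17.5
h = 1/6 + (-0.5)²/17.5 = 0.166667 + 0.0142857 = 0.18

h = 0.18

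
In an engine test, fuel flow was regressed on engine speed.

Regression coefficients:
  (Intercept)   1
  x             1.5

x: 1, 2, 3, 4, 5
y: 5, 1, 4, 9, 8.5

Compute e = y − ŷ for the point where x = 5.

e = 0

ŷ = 1 + 1.5·5 = 8.5
e = 8.5 − 8.5 = 0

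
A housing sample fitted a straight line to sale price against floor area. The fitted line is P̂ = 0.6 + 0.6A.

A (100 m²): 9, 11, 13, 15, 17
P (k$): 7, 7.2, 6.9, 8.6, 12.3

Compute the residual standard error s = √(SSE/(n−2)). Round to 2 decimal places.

s = 1.47

A=9: P̂ = 0.6 + 0.6·9 = 6; e = 7 − 6 = 1
A=11: P̂ = 0.6 + 0.6·11 = 7.2; e = 7.2 − 7.2 = 0
A=13: P̂ = 0.6 + 0.6·13 = 8.4; e = 6.9 − 8.4 = -1.5
A=15: P̂ = 0.6 + 0.6·15 = 9.6; e = 8.6 − 9.6 = -1
A=17: P̂ = 0.6 + 0.6·17 = 10.8; e = 12.3 − 10.8 = 1.5
SSE = 1 + 0 + 2.25 + 1 + 2.25 = 6.5
s = √(6.5/3) = √2.16667 ≈ 1.47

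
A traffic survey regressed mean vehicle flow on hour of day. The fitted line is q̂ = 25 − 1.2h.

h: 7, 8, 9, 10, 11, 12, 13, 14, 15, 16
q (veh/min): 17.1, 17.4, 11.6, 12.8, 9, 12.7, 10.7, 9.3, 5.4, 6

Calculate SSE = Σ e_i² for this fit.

SSE = 28.8

h=7: q̂ = 25 − 1.2·7 = 16.6; e = 17.1 − 16.6 = 0.5
h=8: q̂ = 25 − 1.2·8 = 15.4; e = 17.4 − 15.4 = 2
h=9: q̂ = 25 − 1.2·9 = 14.2; e = 11.6 − 14.2 = -2.6
h=10: q̂ = 25 − 1.2·10 = 13; e = 12.8 − 13 = -0.2
h=11: q̂ = 25 − 1.2·11 = 11.8; e = 9 − 11.8 = -2.8
h=12: q̂ = 25 − 1.2·12 = 10.6; e = 12.7 − 10.6 = 2.1
h=13: q̂ = 25 − 1.2·13 = 9.4; e = 10.7 − 9.4 = 1.3
h=14: q̂ = 25 − 1.2·14 = 8.2; e = 9.3 − 8.2 = 1.1
h=15: q̂ = 25 − 1.2·15 = 7; e = 5.4 − 7 = -1.6
h=16: q̂ = 25 − 1.2·16 = 5.8; e = 6 − 5.8 = 0.2
SSE = 0.25 + 4 + 6.76 + 0.04 + 7.84 + 4.41 + 1.69 + 1.21 + 2.56 + 0.04 = 28.8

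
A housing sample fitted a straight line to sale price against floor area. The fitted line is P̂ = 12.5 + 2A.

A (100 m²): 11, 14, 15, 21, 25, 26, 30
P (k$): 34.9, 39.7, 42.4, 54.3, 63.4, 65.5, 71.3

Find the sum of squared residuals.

SSE = 4.1

A=11: P̂ = 12.5 + 2·11 = 34.5; e = 34.9 − 34.5 = 0.4
A=14: P̂ = 12.5 + 2·14 = 40.5; e = 39.7 − 40.5 = -0.8
A=15: P̂ = 12.5 + 2·15 = 42.5; e = 42.4 − 42.5 = -0.1
A=21: P̂ = 12.5 + 2·21 = 54.5; e = 54.3 − 54.5 = -0.2
A=25: P̂ = 12.5 + 2·25 = 62.5; e = 63.4 − 62.5 = 0.9
A=26: P̂ = 12.5 + 2·26 = 64.5; e = 65.5 − 64.5 = 1
A=30: P̂ = 12.5 + 2·30 = 72.5; e = 71.3 − 72.5 = -1.2
SSE = 0.16 + 0.64 + 0.01 + 0.04 + 0.81 + 1 + 1.44 = 4.1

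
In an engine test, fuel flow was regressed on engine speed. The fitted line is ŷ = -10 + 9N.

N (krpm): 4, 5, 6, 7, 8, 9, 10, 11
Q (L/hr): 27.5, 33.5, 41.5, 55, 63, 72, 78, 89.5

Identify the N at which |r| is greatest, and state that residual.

N=4: ŷ = -10 + 9·4 = 26; r = 27.5 − 26 = 1.5
N=5: ŷ = -10 + 9·5 = 35; r = 33.5 − 35 = -1.5
N=6: ŷ = -10 + 9·6 = 44; r = 41.5 − 44 = -2.5
N=7: ŷ = -10 + 9·7 = 53; r = 55 − 53 = 2
N=8: ŷ = -10 + 9·8 = 62; r = 63 − 62 = 1
N=9: ŷ = -10 + 9·9 = 71; r = 72 − 71 = 1
N=10: ŷ = -10 + 9·10 = 80; r = 78 − 80 = -2
N=11: ŷ = -10 + 9·11 = 89; r = 89.5 − 89 = 0.5
Largest |r| is 2.5 at N = 6, residual -2.5.

N = 6, r = -2.5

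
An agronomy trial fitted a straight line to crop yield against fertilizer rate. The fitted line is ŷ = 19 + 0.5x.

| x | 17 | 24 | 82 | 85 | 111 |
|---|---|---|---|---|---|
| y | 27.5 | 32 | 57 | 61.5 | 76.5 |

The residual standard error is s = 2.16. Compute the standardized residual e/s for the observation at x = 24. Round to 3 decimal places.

0.463

ŷ = 19 + 0.5·24 = 31
e = 32 − 31 = 1
e/s = 1 / 2.16 = 0.463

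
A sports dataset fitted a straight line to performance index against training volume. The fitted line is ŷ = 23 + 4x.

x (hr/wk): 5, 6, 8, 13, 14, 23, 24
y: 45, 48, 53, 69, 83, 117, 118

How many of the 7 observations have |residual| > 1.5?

x=5: ŷ = 23 + 4·5 = 43; r = 45 − 43 = 2
x=6: ŷ = 23 + 4·6 = 47; r = 48 − 47 = 1
x=8: ŷ = 23 + 4·8 = 55; r = 53 − 55 = -2
x=13: ŷ = 23 + 4·13 = 75; r = 69 − 75 = -6
x=14: ŷ = 23 + 4·14 = 79; r = 83 − 79 = 4
x=23: ŷ = 23 + 4·23 = 115; r = 117 − 115 = 2
x=24: ŷ = 23 + 4·24 = 119; r = 118 − 119 = -1
|r| > 1.5: x=5 (|r|=2), x=8 (|r|=2), x=13 (|r|=6), x=14 (|r|=4), x=23 (|r|=2) → 5

5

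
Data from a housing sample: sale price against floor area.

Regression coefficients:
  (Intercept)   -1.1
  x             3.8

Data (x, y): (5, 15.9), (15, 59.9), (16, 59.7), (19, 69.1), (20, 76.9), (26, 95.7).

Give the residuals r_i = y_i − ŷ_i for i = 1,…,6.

x=5: ŷ = -1.1 + 3.8·5 = 17.9; r = 15.9 − 17.9 = -2
x=15: ŷ = -1.1 + 3.8·15 = 55.9; r = 59.9 − 55.9 = 4
x=16: ŷ = -1.1 + 3.8·16 = 59.7; r = 59.7 − 59.7 = 0
x=19: ŷ = -1.1 + 3.8·19 = 71.1; r = 69.1 − 71.1 = -2
x=20: ŷ = -1.1 + 3.8·20 = 74.9; r = 76.9 − 74.9 = 2
x=26: ŷ = -1.1 + 3.8·26 = 97.7; r = 95.7 − 97.7 = -2

-2, 4, 0, -2, 2, -2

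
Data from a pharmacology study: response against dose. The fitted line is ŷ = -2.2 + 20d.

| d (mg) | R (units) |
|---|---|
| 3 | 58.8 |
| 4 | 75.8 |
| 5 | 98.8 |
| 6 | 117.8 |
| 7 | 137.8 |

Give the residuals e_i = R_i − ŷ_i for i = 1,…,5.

1, -2, 1, 0, 0

d=3: ŷ = -2.2 + 20·3 = 57.8; e = 58.8 − 57.8 = 1
d=4: ŷ = -2.2 + 20·4 = 77.8; e = 75.8 − 77.8 = -2
d=5: ŷ = -2.2 + 20·5 = 97.8; e = 98.8 − 97.8 = 1
d=6: ŷ = -2.2 + 20·6 = 117.8; e = 117.8 − 117.8 = 0
d=7: ŷ = -2.2 + 20·7 = 137.8; e = 137.8 − 137.8 = 0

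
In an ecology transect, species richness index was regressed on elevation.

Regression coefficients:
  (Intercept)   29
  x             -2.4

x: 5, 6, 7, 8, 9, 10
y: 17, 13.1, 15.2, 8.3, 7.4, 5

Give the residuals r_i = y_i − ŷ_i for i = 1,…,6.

x=5: ŷ = 29 − 2.4·5 = 17; r = 17 − 17 = 0
x=6: ŷ = 29 − 2.4·6 = 14.6; r = 13.1 − 14.6 = -1.5
x=7: ŷ = 29 − 2.4·7 = 12.2; r = 15.2 − 12.2 = 3
x=8: ŷ = 29 − 2.4·8 = 9.8; r = 8.3 − 9.8 = -1.5
x=9: ŷ = 29 − 2.4·9 = 7.4; r = 7.4 − 7.4 = 0
x=10: ŷ = 29 − 2.4·10 = 5; r = 5 − 5 = 0

0, -1.5, 3, -1.5, 0, 0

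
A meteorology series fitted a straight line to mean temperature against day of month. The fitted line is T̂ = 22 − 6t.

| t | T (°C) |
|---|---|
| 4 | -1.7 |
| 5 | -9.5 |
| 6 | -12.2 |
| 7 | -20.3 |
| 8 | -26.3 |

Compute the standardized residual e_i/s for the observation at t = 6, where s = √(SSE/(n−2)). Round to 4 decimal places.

t=4: T̂ = 22 − 6·4 = -2; e = -1.7 − (-2) = 0.3
t=5: T̂ = 22 − 6·5 = -8; e = -9.5 − (-8) = -1.5
t=6: T̂ = 22 − 6·6 = -14; e = -12.2 − (-14) = 1.8
t=7: T̂ = 22 − 6·7 = -20; e = -20.3 − (-20) = -0.3
t=8: T̂ = 22 − 6·8 = -26; e = -26.3 − (-26) = -0.3
SSE = 0.09 + 2.25 + 3.24 + 0.09 + 0.09 = 5.76
s = √(5.76/3) = 1.38564
e/s = 1.8 / 1.38564 = 1.2990

1.2990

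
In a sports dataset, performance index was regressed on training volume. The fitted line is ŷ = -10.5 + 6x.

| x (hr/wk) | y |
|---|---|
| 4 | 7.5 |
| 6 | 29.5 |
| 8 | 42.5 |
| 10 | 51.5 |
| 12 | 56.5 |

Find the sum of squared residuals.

x=4: ŷ = -10.5 + 6·4 = 13.5; e = 7.5 − 13.5 = -6
x=6: ŷ = -10.5 + 6·6 = 25.5; e = 29.5 − 25.5 = 4
x=8: ŷ = -10.5 + 6·8 = 37.5; e = 42.5 − 37.5 = 5
x=10: ŷ = -10.5 + 6·10 = 49.5; e = 51.5 − 49.5 = 2
x=12: ŷ = -10.5 + 6·12 = 61.5; e = 56.5 − 61.5 = -5
SSE = 36 + 16 + 25 + 4 + 25 = 106

SSE = 106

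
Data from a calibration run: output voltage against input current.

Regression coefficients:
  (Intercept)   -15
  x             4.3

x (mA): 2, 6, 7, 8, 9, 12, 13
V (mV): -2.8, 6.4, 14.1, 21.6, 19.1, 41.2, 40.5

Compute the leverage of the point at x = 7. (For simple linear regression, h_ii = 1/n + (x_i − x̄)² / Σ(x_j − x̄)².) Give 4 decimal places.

h = 0.1586

x̄ = (2 + 6 + 7 + 8 + 9 + 12 + 13)/7 = 8.14286
Σ(x − x̄)² = 37.7347 + 4.59184 + 1.30612 + 0.0204082 + 0.734694 + 14.8776 + 23.5918 = 82.8571
h = 1/7 + (-1.14286)²/82.8571 = 0.142857 + 0.0157635 = 0.1586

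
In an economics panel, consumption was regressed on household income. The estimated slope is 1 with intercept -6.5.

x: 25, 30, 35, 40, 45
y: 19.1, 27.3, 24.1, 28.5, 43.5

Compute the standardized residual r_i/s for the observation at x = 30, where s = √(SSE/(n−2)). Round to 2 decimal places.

x=25: ŷ = -6.5 + 25 = 18.5; r = 19.1 − 18.5 = 0.6
x=30: ŷ = -6.5 + 30 = 23.5; r = 27.3 − 23.5 = 3.8
x=35: ŷ = -6.5 + 35 = 28.5; r = 24.1 − 28.5 = -4.4
x=40: ŷ = -6.5 + 40 = 33.5; r = 28.5 − 33.5 = -5
x=45: ŷ = -6.5 + 45 = 38.5; r = 43.5 − 38.5 = 5
SSE = 0.36 + 14.44 + 19.36 + 25 + 25 = 84.16
s = √(84.16/3) = 5.29654
r/s = 3.8 / 5.29654 = 0.72

0.72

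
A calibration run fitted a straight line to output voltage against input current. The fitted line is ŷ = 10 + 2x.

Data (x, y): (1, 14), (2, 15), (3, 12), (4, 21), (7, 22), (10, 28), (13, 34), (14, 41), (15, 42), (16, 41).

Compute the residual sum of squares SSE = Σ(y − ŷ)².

SSE = 56

x=1: ŷ = 10 + 2·1 = 12; e = 14 − 12 = 2
x=2: ŷ = 10 + 2·2 = 14; e = 15 − 14 = 1
x=3: ŷ = 10 + 2·3 = 16; e = 12 − 16 = -4
x=4: ŷ = 10 + 2·4 = 18; e = 21 − 18 = 3
x=7: ŷ = 10 + 2·7 = 24; e = 22 − 24 = -2
x=10: ŷ = 10 + 2·10 = 30; e = 28 − 30 = -2
x=13: ŷ = 10 + 2·13 = 36; e = 34 − 36 = -2
x=14: ŷ = 10 + 2·14 = 38; e = 41 − 38 = 3
x=15: ŷ = 10 + 2·15 = 40; e = 42 − 40 = 2
x=16: ŷ = 10 + 2·16 = 42; e = 41 − 42 = -1
SSE = 4 + 1 + 16 + 9 + 4 + 4 + 4 + 9 + 4 + 1 = 56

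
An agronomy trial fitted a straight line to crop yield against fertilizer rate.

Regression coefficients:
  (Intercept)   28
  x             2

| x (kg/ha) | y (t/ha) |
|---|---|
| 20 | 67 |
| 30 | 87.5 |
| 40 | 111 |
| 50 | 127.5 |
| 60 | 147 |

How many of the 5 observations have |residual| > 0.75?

x=20: ŷ = 28 + 2·20 = 68; r = 67 − 68 = -1
x=30: ŷ = 28 + 2·30 = 88; r = 87.5 − 88 = -0.5
x=40: ŷ = 28 + 2·40 = 108; r = 111 − 108 = 3
x=50: ŷ = 28 + 2·50 = 128; r = 127.5 − 128 = -0.5
x=60: ŷ = 28 + 2·60 = 148; r = 147 − 148 = -1
|r| > 0.75: x=20 (|r|=1), x=40 (|r|=3), x=60 (|r|=1) → 3

3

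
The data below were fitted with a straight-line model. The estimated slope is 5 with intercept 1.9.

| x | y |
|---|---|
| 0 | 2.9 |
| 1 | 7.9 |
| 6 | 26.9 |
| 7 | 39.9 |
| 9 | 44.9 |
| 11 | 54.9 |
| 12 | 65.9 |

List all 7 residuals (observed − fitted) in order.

1, 1, -5, 3, -2, -2, 4

x=0: ŷ = 1.9 + 5·0 = 1.9; e = 2.9 − 1.9 = 1
x=1: ŷ = 1.9 + 5·1 = 6.9; e = 7.9 − 6.9 = 1
x=6: ŷ = 1.9 + 5·6 = 31.9; e = 26.9 − 31.9 = -5
x=7: ŷ = 1.9 + 5·7 = 36.9; e = 39.9 − 36.9 = 3
x=9: ŷ = 1.9 + 5·9 = 46.9; e = 44.9 − 46.9 = -2
x=11: ŷ = 1.9 + 5·11 = 56.9; e = 54.9 − 56.9 = -2
x=12: ŷ = 1.9 + 5·12 = 61.9; e = 65.9 − 61.9 = 4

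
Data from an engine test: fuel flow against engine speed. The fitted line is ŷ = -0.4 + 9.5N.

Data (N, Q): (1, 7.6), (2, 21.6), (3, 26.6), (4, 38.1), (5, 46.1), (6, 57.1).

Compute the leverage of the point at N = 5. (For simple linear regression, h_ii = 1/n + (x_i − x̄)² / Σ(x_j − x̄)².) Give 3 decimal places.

h = 0.295

N̄ = (1 + 2 + 3 + 4 + 5 + 6)/6 = 3.5
Σ(N − N̄)² = 6.25 + 2.25 + 0.25 + 0.25 + 2.25 + 6.25 = 17.5
h = 1/6 + (1.5)²/17.5 = 0.166667 + 0.128571 = 0.295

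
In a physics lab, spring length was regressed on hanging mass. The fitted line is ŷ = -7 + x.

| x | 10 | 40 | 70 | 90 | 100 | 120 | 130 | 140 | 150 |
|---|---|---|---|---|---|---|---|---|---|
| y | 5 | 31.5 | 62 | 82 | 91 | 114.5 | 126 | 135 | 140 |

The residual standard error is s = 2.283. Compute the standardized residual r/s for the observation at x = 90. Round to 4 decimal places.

-0.4380

ŷ = -7 + 90 = 83
r = 82 − 83 = -1
r/s = -1 / 2.283 = -0.4380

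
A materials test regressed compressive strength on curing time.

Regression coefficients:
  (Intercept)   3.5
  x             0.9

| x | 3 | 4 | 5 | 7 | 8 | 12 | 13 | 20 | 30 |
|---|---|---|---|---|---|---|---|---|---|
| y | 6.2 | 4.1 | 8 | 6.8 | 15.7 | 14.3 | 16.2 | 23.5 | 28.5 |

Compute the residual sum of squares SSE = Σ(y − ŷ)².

x=3: ŷ = 3.5 + 0.9·3 = 6.2; e = 6.2 − 6.2 = 0
x=4: ŷ = 3.5 + 0.9·4 = 7.1; e = 4.1 − 7.1 = -3
x=5: ŷ = 3.5 + 0.9·5 = 8; e = 8 − 8 = 0
x=7: ŷ = 3.5 + 0.9·7 = 9.8; e = 6.8 − 9.8 = -3
x=8: ŷ = 3.5 + 0.9·8 = 10.7; e = 15.7 − 10.7 = 5
x=12: ŷ = 3.5 + 0.9·12 = 14.3; e = 14.3 − 14.3 = 0
x=13: ŷ = 3.5 + 0.9·13 = 15.2; e = 16.2 − 15.2 = 1
x=20: ŷ = 3.5 + 0.9·20 = 21.5; e = 23.5 − 21.5 = 2
x=30: ŷ = 3.5 + 0.9·30 = 30.5; e = 28.5 − 30.5 = -2
SSE = 0 + 9 + 0 + 9 + 25 + 0 + 1 + 4 + 4 = 52

SSE = 52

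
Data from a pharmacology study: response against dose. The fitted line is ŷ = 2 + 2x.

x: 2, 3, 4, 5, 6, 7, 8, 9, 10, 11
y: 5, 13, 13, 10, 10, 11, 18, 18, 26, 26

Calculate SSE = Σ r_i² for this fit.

x=2: ŷ = 2 + 2·2 = 6; r = 5 − 6 = -1
x=3: ŷ = 2 + 2·3 = 8; r = 13 − 8 = 5
x=4: ŷ = 2 + 2·4 = 10; r = 13 − 10 = 3
x=5: ŷ = 2 + 2·5 = 12; r = 10 − 12 = -2
x=6: ŷ = 2 + 2·6 = 14; r = 10 − 14 = -4
x=7: ŷ = 2 + 2·7 = 16; r = 11 − 16 = -5
x=8: ŷ = 2 + 2·8 = 18; r = 18 − 18 = 0
x=9: ŷ = 2 + 2·9 = 20; r = 18 − 20 = -2
x=10: ŷ = 2 + 2·10 = 22; r = 26 − 22 = 4
x=11: ŷ = 2 + 2·11 = 24; r = 26 − 24 = 2
SSE = 1 + 25 + 9 + 4 + 16 + 25 + 0 + 4 + 16 + 4 = 104

SSE = 104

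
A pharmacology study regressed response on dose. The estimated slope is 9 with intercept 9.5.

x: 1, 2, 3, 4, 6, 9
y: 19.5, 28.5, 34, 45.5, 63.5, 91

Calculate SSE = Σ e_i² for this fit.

SSE = 8.5

x=1: ŷ = 9.5 + 9·1 = 18.5; e = 19.5 − 18.5 = 1
x=2: ŷ = 9.5 + 9·2 = 27.5; e = 28.5 − 27.5 = 1
x=3: ŷ = 9.5 + 9·3 = 36.5; e = 34 − 36.5 = -2.5
x=4: ŷ = 9.5 + 9·4 = 45.5; e = 45.5 − 45.5 = 0
x=6: ŷ = 9.5 + 9·6 = 63.5; e = 63.5 − 63.5 = 0
x=9: ŷ = 9.5 + 9·9 = 90.5; e = 91 − 90.5 = 0.5
SSE = 1 + 1 + 6.25 + 0 + 0 + 0.25 = 8.5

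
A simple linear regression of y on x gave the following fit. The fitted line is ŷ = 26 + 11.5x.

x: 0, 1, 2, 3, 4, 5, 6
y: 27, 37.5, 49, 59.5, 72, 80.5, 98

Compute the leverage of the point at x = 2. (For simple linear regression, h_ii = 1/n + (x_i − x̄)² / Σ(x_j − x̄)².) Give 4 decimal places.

h = 0.1786

x̄ = (0 + 1 + 2 + 3 + 4 + 5 + 6)/7 = 3
Σ(x − x̄)² = 9 + 4 + 1 + 0 + 1 + 4 + 9 = 28
h = 1/7 + (-1)²/28 = 0.142857 + 0.0357143 = 0.1786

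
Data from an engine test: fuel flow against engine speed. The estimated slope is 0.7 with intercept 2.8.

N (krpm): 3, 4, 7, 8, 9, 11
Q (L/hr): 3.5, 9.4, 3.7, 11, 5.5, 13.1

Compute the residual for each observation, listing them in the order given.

-1.4, 3.8, -4, 2.6, -3.6, 2.6

N=3: ŷ = 2.8 + 0.7·3 = 4.9; r = 3.5 − 4.9 = -1.4
N=4: ŷ = 2.8 + 0.7·4 = 5.6; r = 9.4 − 5.6 = 3.8
N=7: ŷ = 2.8 + 0.7·7 = 7.7; r = 3.7 − 7.7 = -4
N=8: ŷ = 2.8 + 0.7·8 = 8.4; r = 11 − 8.4 = 2.6
N=9: ŷ = 2.8 + 0.7·9 = 9.1; r = 5.5 − 9.1 = -3.6
N=11: ŷ = 2.8 + 0.7·11 = 10.5; r = 13.1 − 10.5 = 2.6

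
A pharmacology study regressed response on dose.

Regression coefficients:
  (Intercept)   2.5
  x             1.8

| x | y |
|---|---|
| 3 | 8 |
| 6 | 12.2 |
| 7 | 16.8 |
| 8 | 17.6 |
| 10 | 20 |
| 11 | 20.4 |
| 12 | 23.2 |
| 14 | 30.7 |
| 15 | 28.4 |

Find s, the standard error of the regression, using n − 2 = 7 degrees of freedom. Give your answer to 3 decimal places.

x=3: ŷ = 2.5 + 1.8·3 = 7.9; r = 8 − 7.9 = 0.1
x=6: ŷ = 2.5 + 1.8·6 = 13.3; r = 12.2 − 13.3 = -1.1
x=7: ŷ = 2.5 + 1.8·7 = 15.1; r = 16.8 − 15.1 = 1.7
x=8: ŷ = 2.5 + 1.8·8 = 16.9; r = 17.6 − 16.9 = 0.7
x=10: ŷ = 2.5 + 1.8·10 = 20.5; r = 20 − 20.5 = -0.5
x=11: ŷ = 2.5 + 1.8·11 = 22.3; r = 20.4 − 22.3 = -1.9
x=12: ŷ = 2.5 + 1.8·12 = 24.1; r = 23.2 − 24.1 = -0.9
x=14: ŷ = 2.5 + 1.8·14 = 27.7; r = 30.7 − 27.7 = 3
x=15: ŷ = 2.5 + 1.8·15 = 29.5; r = 28.4 − 29.5 = -1.1
SSE = 0.01 + 1.21 + 2.89 + 0.49 + 0.25 + 3.61 + 0.81 + 9 + 1.21 = 19.48
s = √(19.48/7) = √2.78286 ≈ 1.668

s = 1.668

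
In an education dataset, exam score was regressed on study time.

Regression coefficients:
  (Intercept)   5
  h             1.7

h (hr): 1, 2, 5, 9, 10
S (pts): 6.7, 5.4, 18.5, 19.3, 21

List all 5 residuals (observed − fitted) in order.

h=1: Ŝ = 5 + 1.7·1 = 6.7; e = 6.7 − 6.7 = 0
h=2: Ŝ = 5 + 1.7·2 = 8.4; e = 5.4 − 8.4 = -3
h=5: Ŝ = 5 + 1.7·5 = 13.5; e = 18.5 − 13.5 = 5
h=9: Ŝ = 5 + 1.7·9 = 20.3; e = 19.3 − 20.3 = -1
h=10: Ŝ = 5 + 1.7·10 = 22; e = 21 − 22 = -1

0, -3, 5, -1, -1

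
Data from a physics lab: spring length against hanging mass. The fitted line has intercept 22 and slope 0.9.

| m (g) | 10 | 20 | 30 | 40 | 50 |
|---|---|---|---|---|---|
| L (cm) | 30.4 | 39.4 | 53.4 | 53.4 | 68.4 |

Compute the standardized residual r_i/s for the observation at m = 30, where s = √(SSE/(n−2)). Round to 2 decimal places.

1.16

m=10: L̂ = 22 + 0.9·10 = 31; r = 30.4 − 31 = -0.6
m=20: L̂ = 22 + 0.9·20 = 40; r = 39.4 − 40 = -0.6
m=30: L̂ = 22 + 0.9·30 = 49; r = 53.4 − 49 = 4.4
m=40: L̂ = 22 + 0.9·40 = 58; r = 53.4 − 58 = -4.6
m=50: L̂ = 22 + 0.9·50 = 67; r = 68.4 − 67 = 1.4
SSE = 0.36 + 0.36 + 19.36 + 21.16 + 1.96 = 43.2
s = √(43.2/3) = 3.79473
r/s = 4.4 / 3.79473 = 1.16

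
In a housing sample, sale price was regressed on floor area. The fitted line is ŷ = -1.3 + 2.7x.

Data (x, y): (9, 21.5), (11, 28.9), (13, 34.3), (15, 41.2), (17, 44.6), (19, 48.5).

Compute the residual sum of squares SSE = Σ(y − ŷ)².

SSE = 9

x=9: ŷ = -1.3 + 2.7·9 = 23; r = 21.5 − 23 = -1.5
x=11: ŷ = -1.3 + 2.7·11 = 28.4; r = 28.9 − 28.4 = 0.5
x=13: ŷ = -1.3 + 2.7·13 = 33.8; r = 34.3 − 33.8 = 0.5
x=15: ŷ = -1.3 + 2.7·15 = 39.2; r = 41.2 − 39.2 = 2
x=17: ŷ = -1.3 + 2.7·17 = 44.6; r = 44.6 − 44.6 = 0
x=19: ŷ = -1.3 + 2.7·19 = 50; r = 48.5 − 50 = -1.5
SSE = 2.25 + 0.25 + 0.25 + 4 + 0 + 2.25 = 9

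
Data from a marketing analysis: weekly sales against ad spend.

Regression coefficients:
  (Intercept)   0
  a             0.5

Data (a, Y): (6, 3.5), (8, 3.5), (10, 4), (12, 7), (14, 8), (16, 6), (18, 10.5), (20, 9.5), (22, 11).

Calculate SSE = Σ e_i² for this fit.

a=6: ŷ = 0.5·6 = 3; e = 3.5 − 3 = 0.5
a=8: ŷ = 0.5·8 = 4; e = 3.5 − 4 = -0.5
a=10: ŷ = 0.5·10 = 5; e = 4 − 5 = -1
a=12: ŷ = 0.5·12 = 6; e = 7 − 6 = 1
a=14: ŷ = 0.5·14 = 7; e = 8 − 7 = 1
a=16: ŷ = 0.5·16 = 8; e = 6 − 8 = -2
a=18: ŷ = 0.5·18 = 9; e = 10.5 − 9 = 1.5
a=20: ŷ = 0.5·20 = 10; e = 9.5 − 10 = -0.5
a=22: ŷ = 0.5·22 = 11; e = 11 − 11 = 0
SSE = 0.25 + 0.25 + 1 + 1 + 1 + 4 + 2.25 + 0.25 + 0 = 10

SSE = 10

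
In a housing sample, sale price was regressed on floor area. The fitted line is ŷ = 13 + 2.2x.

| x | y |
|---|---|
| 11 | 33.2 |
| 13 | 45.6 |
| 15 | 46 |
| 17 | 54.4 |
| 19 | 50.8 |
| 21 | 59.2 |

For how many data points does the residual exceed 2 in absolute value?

4

x=11: ŷ = 13 + 2.2·11 = 37.2; r = 33.2 − 37.2 = -4
x=13: ŷ = 13 + 2.2·13 = 41.6; r = 45.6 − 41.6 = 4
x=15: ŷ = 13 + 2.2·15 = 46; r = 46 − 46 = 0
x=17: ŷ = 13 + 2.2·17 = 50.4; r = 54.4 − 50.4 = 4
x=19: ŷ = 13 + 2.2·19 = 54.8; r = 50.8 − 54.8 = -4
x=21: ŷ = 13 + 2.2·21 = 59.2; r = 59.2 − 59.2 = 0
|r| > 2: x=11 (|r|=4), x=13 (|r|=4), x=17 (|r|=4), x=19 (|r|=4) → 4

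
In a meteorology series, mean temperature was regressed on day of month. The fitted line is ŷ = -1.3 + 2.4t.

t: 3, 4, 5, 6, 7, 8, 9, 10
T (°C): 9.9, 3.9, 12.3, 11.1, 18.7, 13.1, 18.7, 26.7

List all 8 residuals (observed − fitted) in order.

4, -4.4, 1.6, -2, 3.2, -4.8, -1.6, 4

t=3: ŷ = -1.3 + 2.4·3 = 5.9; r = 9.9 − 5.9 = 4
t=4: ŷ = -1.3 + 2.4·4 = 8.3; r = 3.9 − 8.3 = -4.4
t=5: ŷ = -1.3 + 2.4·5 = 10.7; r = 12.3 − 10.7 = 1.6
t=6: ŷ = -1.3 + 2.4·6 = 13.1; r = 11.1 − 13.1 = -2
t=7: ŷ = -1.3 + 2.4·7 = 15.5; r = 18.7 − 15.5 = 3.2
t=8: ŷ = -1.3 + 2.4·8 = 17.9; r = 13.1 − 17.9 = -4.8
t=9: ŷ = -1.3 + 2.4·9 = 20.3; r = 18.7 − 20.3 = -1.6
t=10: ŷ = -1.3 + 2.4·10 = 22.7; r = 26.7 − 22.7 = 4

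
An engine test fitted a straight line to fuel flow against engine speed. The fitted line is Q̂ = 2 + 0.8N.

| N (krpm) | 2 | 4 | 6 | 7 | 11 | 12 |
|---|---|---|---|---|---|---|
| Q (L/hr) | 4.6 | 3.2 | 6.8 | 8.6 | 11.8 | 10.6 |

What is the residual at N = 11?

Q̂ = 2 + 0.8·11 = 10.8
r = 11.8 − 10.8 = 1

r = 1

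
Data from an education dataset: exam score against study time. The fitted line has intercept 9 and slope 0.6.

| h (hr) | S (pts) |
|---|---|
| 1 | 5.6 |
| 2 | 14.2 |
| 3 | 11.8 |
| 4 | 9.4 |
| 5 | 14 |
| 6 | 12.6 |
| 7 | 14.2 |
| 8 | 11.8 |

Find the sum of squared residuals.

h=1: Ŝ = 9 + 0.6·1 = 9.6; e = 5.6 − 9.6 = -4
h=2: Ŝ = 9 + 0.6·2 = 10.2; e = 14.2 − 10.2 = 4
h=3: Ŝ = 9 + 0.6·3 = 10.8; e = 11.8 − 10.8 = 1
h=4: Ŝ = 9 + 0.6·4 = 11.4; e = 9.4 − 11.4 = -2
h=5: Ŝ = 9 + 0.6·5 = 12; e = 14 − 12 = 2
h=6: Ŝ = 9 + 0.6·6 = 12.6; e = 12.6 − 12.6 = 0
h=7: Ŝ = 9 + 0.6·7 = 13.2; e = 14.2 − 13.2 = 1
h=8: Ŝ = 9 + 0.6·8 = 13.8; e = 11.8 − 13.8 = -2
SSE = 16 + 16 + 1 + 4 + 4 + 0 + 1 + 4 = 46

SSE = 46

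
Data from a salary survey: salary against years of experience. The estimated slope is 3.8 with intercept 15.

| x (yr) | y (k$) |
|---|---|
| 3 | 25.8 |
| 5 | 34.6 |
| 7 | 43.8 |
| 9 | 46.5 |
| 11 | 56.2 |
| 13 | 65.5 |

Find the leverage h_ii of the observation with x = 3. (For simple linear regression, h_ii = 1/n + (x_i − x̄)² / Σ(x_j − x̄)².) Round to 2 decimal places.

x̄ = (3 + 5 + 7 + 9 + 11 + 13)/6 = 8
Σ(x − x̄)² = 25 + 9 + 1 + 1 + 9 + 25 = 70
h = 1/6 + (-5)²/70 = 0.166667 + 0.357143 = 0.52

h = 0.52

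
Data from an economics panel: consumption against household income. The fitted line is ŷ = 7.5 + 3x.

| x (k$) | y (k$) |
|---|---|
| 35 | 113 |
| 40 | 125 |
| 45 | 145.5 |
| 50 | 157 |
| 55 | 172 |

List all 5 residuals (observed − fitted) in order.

0.5, -2.5, 3, -0.5, -0.5

x=35: ŷ = 7.5 + 3·35 = 112.5; r = 113 − 112.5 = 0.5
x=40: ŷ = 7.5 + 3·40 = 127.5; r = 125 − 127.5 = -2.5
x=45: ŷ = 7.5 + 3·45 = 142.5; r = 145.5 − 142.5 = 3
x=50: ŷ = 7.5 + 3·50 = 157.5; r = 157 − 157.5 = -0.5
x=55: ŷ = 7.5 + 3·55 = 172.5; r = 172 − 172.5 = -0.5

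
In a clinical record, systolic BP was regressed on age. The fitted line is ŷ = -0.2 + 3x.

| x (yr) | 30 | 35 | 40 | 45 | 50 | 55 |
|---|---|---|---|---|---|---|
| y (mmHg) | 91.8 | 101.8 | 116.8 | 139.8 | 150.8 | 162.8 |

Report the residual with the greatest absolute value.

e = 5

x=30: ŷ = -0.2 + 3·30 = 89.8; e = 91.8 − 89.8 = 2
x=35: ŷ = -0.2 + 3·35 = 104.8; e = 101.8 − 104.8 = -3
x=40: ŷ = -0.2 + 3·40 = 119.8; e = 116.8 − 119.8 = -3
x=45: ŷ = -0.2 + 3·45 = 134.8; e = 139.8 − 134.8 = 5
x=50: ŷ = -0.2 + 3·50 = 149.8; e = 150.8 − 149.8 = 1
x=55: ŷ = -0.2 + 3·55 = 164.8; e = 162.8 − 164.8 = -2
Largest |e| is 5 at x = 45, residual 5.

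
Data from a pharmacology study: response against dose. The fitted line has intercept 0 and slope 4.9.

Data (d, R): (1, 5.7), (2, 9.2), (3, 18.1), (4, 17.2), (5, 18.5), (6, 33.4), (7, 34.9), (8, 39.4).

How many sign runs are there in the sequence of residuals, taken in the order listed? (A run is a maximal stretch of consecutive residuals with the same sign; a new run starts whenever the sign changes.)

5 runs

d=1: R̂ = 4.9·1 = 4.9; e = 5.7 − 4.9 = 0.8
d=2: R̂ = 4.9·2 = 9.8; e = 9.2 − 9.8 = -0.6
d=3: R̂ = 4.9·3 = 14.7; e = 18.1 − 14.7 = 3.4
d=4: R̂ = 4.9·4 = 19.6; e = 17.2 − 19.6 = -2.4
d=5: R̂ = 4.9·5 = 24.5; e = 18.5 − 24.5 = -6
d=6: R̂ = 4.9·6 = 29.4; e = 33.4 − 29.4 = 4
d=7: R̂ = 4.9·7 = 34.3; e = 34.9 − 34.3 = 0.6
d=8: R̂ = 4.9·8 = 39.2; e = 39.4 − 39.2 = 0.2
Signs: + − + − − + + +
Runs: +×1, −×1, +×1, −×2, +×3 → 5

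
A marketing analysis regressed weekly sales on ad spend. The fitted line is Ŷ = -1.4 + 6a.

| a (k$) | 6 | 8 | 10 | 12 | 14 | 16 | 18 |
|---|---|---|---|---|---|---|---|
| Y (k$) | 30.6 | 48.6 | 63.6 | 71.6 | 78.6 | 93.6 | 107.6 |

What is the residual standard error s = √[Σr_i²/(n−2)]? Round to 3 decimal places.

s = 3.578

a=6: Ŷ = -1.4 + 6·6 = 34.6; r = 30.6 − 34.6 = -4
a=8: Ŷ = -1.4 + 6·8 = 46.6; r = 48.6 − 46.6 = 2
a=10: Ŷ = -1.4 + 6·10 = 58.6; r = 63.6 − 58.6 = 5
a=12: Ŷ = -1.4 + 6·12 = 70.6; r = 71.6 − 70.6 = 1
a=14: Ŷ = -1.4 + 6·14 = 82.6; r = 78.6 − 82.6 = -4
a=16: Ŷ = -1.4 + 6·16 = 94.6; r = 93.6 − 94.6 = -1
a=18: Ŷ = -1.4 + 6·18 = 106.6; r = 107.6 − 106.6 = 1
SSE = 16 + 4 + 25 + 1 + 16 + 1 + 1 = 64
s = √(64/5) = √12.8 ≈ 3.578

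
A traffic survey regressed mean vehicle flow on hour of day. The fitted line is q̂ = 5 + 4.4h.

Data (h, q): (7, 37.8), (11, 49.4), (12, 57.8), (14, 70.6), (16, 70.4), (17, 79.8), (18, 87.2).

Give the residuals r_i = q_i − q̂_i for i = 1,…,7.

2, -4, 0, 4, -5, 0, 3

h=7: q̂ = 5 + 4.4·7 = 35.8; r = 37.8 − 35.8 = 2
h=11: q̂ = 5 + 4.4·11 = 53.4; r = 49.4 − 53.4 = -4
h=12: q̂ = 5 + 4.4·12 = 57.8; r = 57.8 − 57.8 = 0
h=14: q̂ = 5 + 4.4·14 = 66.6; r = 70.6 − 66.6 = 4
h=16: q̂ = 5 + 4.4·16 = 75.4; r = 70.4 − 75.4 = -5
h=17: q̂ = 5 + 4.4·17 = 79.8; r = 79.8 − 79.8 = 0
h=18: q̂ = 5 + 4.4·18 = 84.2; r = 87.2 − 84.2 = 3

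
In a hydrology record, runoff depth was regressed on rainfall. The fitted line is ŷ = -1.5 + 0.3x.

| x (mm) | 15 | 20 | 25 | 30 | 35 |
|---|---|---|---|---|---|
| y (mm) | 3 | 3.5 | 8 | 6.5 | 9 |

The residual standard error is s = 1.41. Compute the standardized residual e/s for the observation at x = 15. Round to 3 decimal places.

ŷ = -1.5 + 0.3·15 = 3
e = 3 − 3 = 0
e/s = 0 / 1.41 = 0.000

0.000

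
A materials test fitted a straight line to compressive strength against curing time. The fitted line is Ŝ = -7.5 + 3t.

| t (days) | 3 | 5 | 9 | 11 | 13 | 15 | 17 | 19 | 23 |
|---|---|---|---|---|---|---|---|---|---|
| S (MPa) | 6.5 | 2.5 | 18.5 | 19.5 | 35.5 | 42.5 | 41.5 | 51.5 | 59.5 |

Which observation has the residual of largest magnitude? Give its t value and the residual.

t = 11, e = -6

t=3: Ŝ = -7.5 + 3·3 = 1.5; e = 6.5 − 1.5 = 5
t=5: Ŝ = -7.5 + 3·5 = 7.5; e = 2.5 − 7.5 = -5
t=9: Ŝ = -7.5 + 3·9 = 19.5; e = 18.5 − 19.5 = -1
t=11: Ŝ = -7.5 + 3·11 = 25.5; e = 19.5 − 25.5 = -6
t=13: Ŝ = -7.5 + 3·13 = 31.5; e = 35.5 − 31.5 = 4
t=15: Ŝ = -7.5 + 3·15 = 37.5; e = 42.5 − 37.5 = 5
t=17: Ŝ = -7.5 + 3·17 = 43.5; e = 41.5 − 43.5 = -2
t=19: Ŝ = -7.5 + 3·19 = 49.5; e = 51.5 − 49.5 = 2
t=23: Ŝ = -7.5 + 3·23 = 61.5; e = 59.5 − 61.5 = -2
Largest |e| is 6 at t = 11, residual -6.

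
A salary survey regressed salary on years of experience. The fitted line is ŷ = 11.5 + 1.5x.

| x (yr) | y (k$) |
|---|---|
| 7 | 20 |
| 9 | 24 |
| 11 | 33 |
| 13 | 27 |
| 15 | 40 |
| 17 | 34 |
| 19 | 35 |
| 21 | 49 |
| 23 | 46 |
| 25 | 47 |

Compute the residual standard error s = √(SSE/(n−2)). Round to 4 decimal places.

x=7: ŷ = 11.5 + 1.5·7 = 22; e = 20 − 22 = -2
x=9: ŷ = 11.5 + 1.5·9 = 25; e = 24 − 25 = -1
x=11: ŷ = 11.5 + 1.5·11 = 28; e = 33 − 28 = 5
x=13: ŷ = 11.5 + 1.5·13 = 31; e = 27 − 31 = -4
x=15: ŷ = 11.5 + 1.5·15 = 34; e = 40 − 34 = 6
x=17: ŷ = 11.5 + 1.5·17 = 37; e = 34 − 37 = -3
x=19: ŷ = 11.5 + 1.5·19 = 40; e = 35 − 40 = -5
x=21: ŷ = 11.5 + 1.5·21 = 43; e = 49 − 43 = 6
x=23: ŷ = 11.5 + 1.5·23 = 46; e = 46 − 46 = 0
x=25: ŷ = 11.5 + 1.5·25 = 49; e = 47 − 49 = -2
SSE = 4 + 1 + 25 + 16 + 36 + 9 + 25 + 36 + 0 + 4 = 156
s = √(156/8) = √19.5 ≈ 4.4159

s = 4.4159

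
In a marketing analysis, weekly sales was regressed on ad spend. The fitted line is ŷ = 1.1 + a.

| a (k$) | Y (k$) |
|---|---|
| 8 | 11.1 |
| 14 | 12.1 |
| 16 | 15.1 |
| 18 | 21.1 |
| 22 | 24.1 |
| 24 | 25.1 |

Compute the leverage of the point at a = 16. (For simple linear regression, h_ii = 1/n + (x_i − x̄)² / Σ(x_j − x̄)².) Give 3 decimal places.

h = 0.173

ā = (8 + 14 + 16 + 18 + 22 + 24)/6 = 17
Σ(a − ā)² = 81 + 9 + 1 + 1 + 25 + 49 = 166
h = 1/6 + (-1)²/166 = 0.166667 + 0.0060241 = 0.173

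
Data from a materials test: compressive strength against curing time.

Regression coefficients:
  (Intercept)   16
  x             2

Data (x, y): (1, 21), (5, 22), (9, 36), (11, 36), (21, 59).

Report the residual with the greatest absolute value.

r = -4

x=1: ŷ = 16 + 2·1 = 18; r = 21 − 18 = 3
x=5: ŷ = 16 + 2·5 = 26; r = 22 − 26 = -4
x=9: ŷ = 16 + 2·9 = 34; r = 36 − 34 = 2
x=11: ŷ = 16 + 2·11 = 38; r = 36 − 38 = -2
x=21: ŷ = 16 + 2·21 = 58; r = 59 − 58 = 1
Largest |r| is 4 at x = 5, residual -4.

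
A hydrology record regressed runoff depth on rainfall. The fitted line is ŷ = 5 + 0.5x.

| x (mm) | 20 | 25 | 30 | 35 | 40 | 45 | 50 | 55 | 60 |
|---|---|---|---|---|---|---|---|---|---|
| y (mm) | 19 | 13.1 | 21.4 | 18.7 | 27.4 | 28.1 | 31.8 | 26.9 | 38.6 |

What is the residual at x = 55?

r = -5.6

ŷ = 5 + 0.5·55 = 32.5
r = 26.9 − 32.5 = -5.6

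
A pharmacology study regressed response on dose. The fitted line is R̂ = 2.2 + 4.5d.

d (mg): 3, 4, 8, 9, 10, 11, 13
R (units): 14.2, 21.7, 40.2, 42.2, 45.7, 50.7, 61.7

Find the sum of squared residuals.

SSE = 13

d=3: R̂ = 2.2 + 4.5·3 = 15.7; e = 14.2 − 15.7 = -1.5
d=4: R̂ = 2.2 + 4.5·4 = 20.2; e = 21.7 − 20.2 = 1.5
d=8: R̂ = 2.2 + 4.5·8 = 38.2; e = 40.2 − 38.2 = 2
d=9: R̂ = 2.2 + 4.5·9 = 42.7; e = 42.2 − 42.7 = -0.5
d=10: R̂ = 2.2 + 4.5·10 = 47.2; e = 45.7 − 47.2 = -1.5
d=11: R̂ = 2.2 + 4.5·11 = 51.7; e = 50.7 − 51.7 = -1
d=13: R̂ = 2.2 + 4.5·13 = 60.7; e = 61.7 − 60.7 = 1
SSE = 2.25 + 2.25 + 4 + 0.25 + 2.25 + 1 + 1 = 13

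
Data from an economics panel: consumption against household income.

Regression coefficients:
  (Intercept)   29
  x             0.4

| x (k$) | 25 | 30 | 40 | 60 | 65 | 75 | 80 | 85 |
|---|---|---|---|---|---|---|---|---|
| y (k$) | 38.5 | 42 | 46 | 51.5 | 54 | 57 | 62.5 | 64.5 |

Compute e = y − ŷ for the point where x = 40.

ŷ = 29 + 0.4·40 = 45
e = 46 − 45 = 1

e = 1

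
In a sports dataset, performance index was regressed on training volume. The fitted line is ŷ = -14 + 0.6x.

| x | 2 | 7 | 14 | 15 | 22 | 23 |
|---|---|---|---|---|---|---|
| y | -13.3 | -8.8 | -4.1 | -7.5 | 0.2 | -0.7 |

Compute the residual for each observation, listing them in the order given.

-0.5, 1, 1.5, -2.5, 1, -0.5

x=2: ŷ = -14 + 0.6·2 = -12.8; r = -13.3 − (-12.8) = -0.5
x=7: ŷ = -14 + 0.6·7 = -9.8; r = -8.8 − (-9.8) = 1
x=14: ŷ = -14 + 0.6·14 = -5.6; r = -4.1 − (-5.6) = 1.5
x=15: ŷ = -14 + 0.6·15 = -5; r = -7.5 − (-5) = -2.5
x=22: ŷ = -14 + 0.6·22 = -0.8; r = 0.2 − (-0.8) = 1
x=23: ŷ = -14 + 0.6·23 = -0.2; r = -0.7 − (-0.2) = -0.5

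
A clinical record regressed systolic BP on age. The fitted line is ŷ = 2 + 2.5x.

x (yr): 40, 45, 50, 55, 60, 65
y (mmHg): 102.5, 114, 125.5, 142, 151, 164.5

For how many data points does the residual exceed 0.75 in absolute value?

x=40: ŷ = 2 + 2.5·40 = 102; r = 102.5 − 102 = 0.5
x=45: ŷ = 2 + 2.5·45 = 114.5; r = 114 − 114.5 = -0.5
x=50: ŷ = 2 + 2.5·50 = 127; r = 125.5 − 127 = -1.5
x=55: ŷ = 2 + 2.5·55 = 139.5; r = 142 − 139.5 = 2.5
x=60: ŷ = 2 + 2.5·60 = 152; r = 151 − 152 = -1
x=65: ŷ = 2 + 2.5·65 = 164.5; r = 164.5 − 164.5 = 0
|r| > 0.75: x=50 (|r|=1.5), x=55 (|r|=2.5), x=60 (|r|=1) → 3

3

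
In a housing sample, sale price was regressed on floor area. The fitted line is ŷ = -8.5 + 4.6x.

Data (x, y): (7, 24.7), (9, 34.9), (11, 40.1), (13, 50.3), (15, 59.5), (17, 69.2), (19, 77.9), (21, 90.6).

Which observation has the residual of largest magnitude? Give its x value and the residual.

x=7: ŷ = -8.5 + 4.6·7 = 23.7; r = 24.7 − 23.7 = 1
x=9: ŷ = -8.5 + 4.6·9 = 32.9; r = 34.9 − 32.9 = 2
x=11: ŷ = -8.5 + 4.6·11 = 42.1; r = 40.1 − 42.1 = -2
x=13: ŷ = -8.5 + 4.6·13 = 51.3; r = 50.3 − 51.3 = -1
x=15: ŷ = -8.5 + 4.6·15 = 60.5; r = 59.5 − 60.5 = -1
x=17: ŷ = -8.5 + 4.6·17 = 69.7; r = 69.2 − 69.7 = -0.5
x=19: ŷ = -8.5 + 4.6·19 = 78.9; r = 77.9 − 78.9 = -1
x=21: ŷ = -8.5 + 4.6·21 = 88.1; r = 90.6 − 88.1 = 2.5
Largest |r| is 2.5 at x = 21, residual 2.5.

x = 21, r = 2.5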